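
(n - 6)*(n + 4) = n^2 - 2*n - 24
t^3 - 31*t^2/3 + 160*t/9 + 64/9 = (t - 8)*(t - 8/3)*(t + 1/3)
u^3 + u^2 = u^2*(u + 1)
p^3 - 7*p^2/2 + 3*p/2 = p*(p - 3)*(p - 1/2)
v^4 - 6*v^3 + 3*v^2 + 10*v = v*(v - 5)*(v - 2)*(v + 1)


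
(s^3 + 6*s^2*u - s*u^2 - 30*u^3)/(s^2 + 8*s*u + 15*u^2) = s - 2*u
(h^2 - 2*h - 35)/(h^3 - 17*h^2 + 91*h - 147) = (h + 5)/(h^2 - 10*h + 21)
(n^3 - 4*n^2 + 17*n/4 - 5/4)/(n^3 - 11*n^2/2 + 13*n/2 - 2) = (n - 5/2)/(n - 4)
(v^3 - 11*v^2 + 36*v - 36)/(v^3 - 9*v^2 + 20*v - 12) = (v - 3)/(v - 1)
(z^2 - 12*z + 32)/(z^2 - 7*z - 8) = (z - 4)/(z + 1)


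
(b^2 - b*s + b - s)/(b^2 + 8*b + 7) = (b - s)/(b + 7)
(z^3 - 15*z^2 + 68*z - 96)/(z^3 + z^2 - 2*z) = (z^3 - 15*z^2 + 68*z - 96)/(z*(z^2 + z - 2))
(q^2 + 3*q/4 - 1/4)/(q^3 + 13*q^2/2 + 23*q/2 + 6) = (4*q - 1)/(2*(2*q^2 + 11*q + 12))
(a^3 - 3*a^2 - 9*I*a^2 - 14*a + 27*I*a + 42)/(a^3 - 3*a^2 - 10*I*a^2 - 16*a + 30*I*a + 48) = (a - 7*I)/(a - 8*I)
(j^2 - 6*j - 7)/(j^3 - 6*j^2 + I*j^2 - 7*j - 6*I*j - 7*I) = 1/(j + I)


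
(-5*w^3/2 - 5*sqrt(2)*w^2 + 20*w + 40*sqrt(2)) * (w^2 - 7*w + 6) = -5*w^5/2 - 5*sqrt(2)*w^4 + 35*w^4/2 + 5*w^3 + 35*sqrt(2)*w^3 - 140*w^2 + 10*sqrt(2)*w^2 - 280*sqrt(2)*w + 120*w + 240*sqrt(2)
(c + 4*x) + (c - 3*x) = 2*c + x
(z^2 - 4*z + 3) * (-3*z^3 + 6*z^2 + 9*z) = -3*z^5 + 18*z^4 - 24*z^3 - 18*z^2 + 27*z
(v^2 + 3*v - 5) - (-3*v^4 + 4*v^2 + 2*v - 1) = 3*v^4 - 3*v^2 + v - 4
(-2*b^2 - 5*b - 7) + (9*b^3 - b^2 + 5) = 9*b^3 - 3*b^2 - 5*b - 2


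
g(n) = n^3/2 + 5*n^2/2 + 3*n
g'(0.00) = 3.00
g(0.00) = 0.00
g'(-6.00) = 27.00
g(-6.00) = -36.00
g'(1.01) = 9.58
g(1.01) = 6.10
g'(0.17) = 3.89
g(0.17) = 0.58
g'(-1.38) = -1.04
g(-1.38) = -0.69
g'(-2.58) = 0.08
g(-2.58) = 0.31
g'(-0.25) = 1.84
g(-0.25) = -0.60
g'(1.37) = 12.67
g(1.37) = 10.09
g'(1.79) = 16.76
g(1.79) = 16.25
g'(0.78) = 7.81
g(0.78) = 4.10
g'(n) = 3*n^2/2 + 5*n + 3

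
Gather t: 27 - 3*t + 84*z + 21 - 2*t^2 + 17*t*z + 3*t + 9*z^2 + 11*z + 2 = -2*t^2 + 17*t*z + 9*z^2 + 95*z + 50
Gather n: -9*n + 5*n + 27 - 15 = 12 - 4*n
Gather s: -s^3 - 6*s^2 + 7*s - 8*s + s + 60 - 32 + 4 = -s^3 - 6*s^2 + 32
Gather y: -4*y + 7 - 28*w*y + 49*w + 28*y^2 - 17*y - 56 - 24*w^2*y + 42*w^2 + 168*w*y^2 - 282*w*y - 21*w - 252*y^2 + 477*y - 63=42*w^2 + 28*w + y^2*(168*w - 224) + y*(-24*w^2 - 310*w + 456) - 112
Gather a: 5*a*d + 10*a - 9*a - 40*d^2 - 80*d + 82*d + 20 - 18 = a*(5*d + 1) - 40*d^2 + 2*d + 2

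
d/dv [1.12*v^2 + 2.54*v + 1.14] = 2.24*v + 2.54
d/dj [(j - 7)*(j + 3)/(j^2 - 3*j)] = (j^2 + 42*j - 63)/(j^2*(j^2 - 6*j + 9))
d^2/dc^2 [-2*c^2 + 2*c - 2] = -4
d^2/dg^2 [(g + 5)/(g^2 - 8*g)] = 2*(3*g*(1 - g)*(g - 8) + 4*(g - 4)^2*(g + 5))/(g^3*(g - 8)^3)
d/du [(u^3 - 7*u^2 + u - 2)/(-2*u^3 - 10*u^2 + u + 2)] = (-24*u^4 + 6*u^3 - 3*u^2 - 68*u + 4)/(4*u^6 + 40*u^5 + 96*u^4 - 28*u^3 - 39*u^2 + 4*u + 4)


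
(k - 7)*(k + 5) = k^2 - 2*k - 35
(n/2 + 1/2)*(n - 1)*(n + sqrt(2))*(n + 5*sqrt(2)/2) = n^4/2 + 7*sqrt(2)*n^3/4 + 2*n^2 - 7*sqrt(2)*n/4 - 5/2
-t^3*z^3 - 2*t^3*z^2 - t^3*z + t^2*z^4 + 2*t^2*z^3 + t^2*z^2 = z*(-t + z)*(t*z + t)^2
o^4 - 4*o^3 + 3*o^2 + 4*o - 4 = (o - 2)^2*(o - 1)*(o + 1)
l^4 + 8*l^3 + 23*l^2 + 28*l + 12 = (l + 1)*(l + 2)^2*(l + 3)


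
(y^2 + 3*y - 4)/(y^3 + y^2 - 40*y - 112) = (y - 1)/(y^2 - 3*y - 28)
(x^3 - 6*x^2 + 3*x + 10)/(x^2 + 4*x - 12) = (x^2 - 4*x - 5)/(x + 6)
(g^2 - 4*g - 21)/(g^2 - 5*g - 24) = (g - 7)/(g - 8)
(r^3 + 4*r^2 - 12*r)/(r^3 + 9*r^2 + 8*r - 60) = r/(r + 5)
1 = 1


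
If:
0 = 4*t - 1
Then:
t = 1/4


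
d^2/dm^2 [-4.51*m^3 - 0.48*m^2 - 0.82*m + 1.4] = -27.06*m - 0.96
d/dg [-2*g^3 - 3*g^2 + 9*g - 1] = -6*g^2 - 6*g + 9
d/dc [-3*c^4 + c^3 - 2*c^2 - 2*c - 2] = -12*c^3 + 3*c^2 - 4*c - 2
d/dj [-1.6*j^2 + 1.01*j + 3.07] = 1.01 - 3.2*j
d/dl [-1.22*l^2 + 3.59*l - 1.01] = 3.59 - 2.44*l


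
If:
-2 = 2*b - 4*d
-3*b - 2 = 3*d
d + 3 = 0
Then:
No Solution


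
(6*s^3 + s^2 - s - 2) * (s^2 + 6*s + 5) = 6*s^5 + 37*s^4 + 35*s^3 - 3*s^2 - 17*s - 10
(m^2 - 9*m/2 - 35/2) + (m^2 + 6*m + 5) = 2*m^2 + 3*m/2 - 25/2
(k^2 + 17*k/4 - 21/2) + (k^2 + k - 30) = 2*k^2 + 21*k/4 - 81/2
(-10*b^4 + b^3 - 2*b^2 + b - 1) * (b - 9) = -10*b^5 + 91*b^4 - 11*b^3 + 19*b^2 - 10*b + 9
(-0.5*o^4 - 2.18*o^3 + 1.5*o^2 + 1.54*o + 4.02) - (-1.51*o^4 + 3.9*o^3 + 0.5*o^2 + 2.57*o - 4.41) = 1.01*o^4 - 6.08*o^3 + 1.0*o^2 - 1.03*o + 8.43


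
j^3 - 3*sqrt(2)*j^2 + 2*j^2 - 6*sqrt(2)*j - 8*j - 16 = (j + 2)*(j - 4*sqrt(2))*(j + sqrt(2))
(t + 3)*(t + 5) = t^2 + 8*t + 15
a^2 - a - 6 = (a - 3)*(a + 2)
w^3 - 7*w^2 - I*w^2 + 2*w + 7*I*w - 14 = (w - 7)*(w - 2*I)*(w + I)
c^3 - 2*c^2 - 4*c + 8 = (c - 2)^2*(c + 2)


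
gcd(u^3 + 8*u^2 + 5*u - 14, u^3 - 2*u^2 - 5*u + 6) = u^2 + u - 2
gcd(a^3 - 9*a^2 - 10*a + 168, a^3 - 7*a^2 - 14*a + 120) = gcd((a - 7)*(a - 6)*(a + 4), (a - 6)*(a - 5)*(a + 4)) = a^2 - 2*a - 24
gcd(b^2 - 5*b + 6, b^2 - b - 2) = b - 2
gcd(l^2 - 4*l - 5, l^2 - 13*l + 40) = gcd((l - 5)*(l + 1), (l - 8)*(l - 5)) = l - 5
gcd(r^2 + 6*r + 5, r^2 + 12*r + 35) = r + 5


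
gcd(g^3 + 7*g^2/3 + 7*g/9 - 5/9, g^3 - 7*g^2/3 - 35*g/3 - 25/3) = g^2 + 8*g/3 + 5/3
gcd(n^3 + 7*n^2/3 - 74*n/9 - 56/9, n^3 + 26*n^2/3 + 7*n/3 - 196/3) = n^2 + 5*n/3 - 28/3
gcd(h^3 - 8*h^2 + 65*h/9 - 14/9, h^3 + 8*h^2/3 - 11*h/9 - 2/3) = h - 2/3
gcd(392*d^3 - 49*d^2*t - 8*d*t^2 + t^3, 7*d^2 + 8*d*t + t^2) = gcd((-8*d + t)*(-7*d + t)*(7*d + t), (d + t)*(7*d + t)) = 7*d + t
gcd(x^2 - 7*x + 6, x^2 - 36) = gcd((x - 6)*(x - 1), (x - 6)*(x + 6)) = x - 6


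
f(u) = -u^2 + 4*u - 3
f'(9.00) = -14.00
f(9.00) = -48.00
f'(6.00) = -8.00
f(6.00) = -15.00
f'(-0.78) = 5.56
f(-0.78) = -6.73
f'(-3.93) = 11.86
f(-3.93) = -34.16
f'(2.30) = -0.60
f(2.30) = 0.91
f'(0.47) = 3.06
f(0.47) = -1.34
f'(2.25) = -0.50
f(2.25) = 0.94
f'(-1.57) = 7.14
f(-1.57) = -11.74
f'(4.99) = -5.98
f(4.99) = -7.94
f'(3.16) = -2.32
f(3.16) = -0.35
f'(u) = 4 - 2*u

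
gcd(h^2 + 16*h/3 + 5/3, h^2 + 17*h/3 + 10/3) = h + 5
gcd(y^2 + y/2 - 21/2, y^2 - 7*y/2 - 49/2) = y + 7/2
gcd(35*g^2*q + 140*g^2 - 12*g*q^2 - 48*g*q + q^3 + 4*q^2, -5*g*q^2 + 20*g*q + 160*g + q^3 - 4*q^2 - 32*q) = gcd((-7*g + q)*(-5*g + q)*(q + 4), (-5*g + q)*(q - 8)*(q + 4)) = -5*g*q - 20*g + q^2 + 4*q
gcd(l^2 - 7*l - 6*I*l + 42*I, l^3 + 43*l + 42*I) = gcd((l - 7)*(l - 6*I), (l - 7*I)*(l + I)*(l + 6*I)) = 1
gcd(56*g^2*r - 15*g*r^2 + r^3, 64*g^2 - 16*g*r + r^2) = -8*g + r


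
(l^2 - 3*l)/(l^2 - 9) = l/(l + 3)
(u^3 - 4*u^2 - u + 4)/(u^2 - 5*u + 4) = u + 1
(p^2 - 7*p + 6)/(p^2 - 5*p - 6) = (p - 1)/(p + 1)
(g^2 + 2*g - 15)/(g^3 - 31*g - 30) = (g - 3)/(g^2 - 5*g - 6)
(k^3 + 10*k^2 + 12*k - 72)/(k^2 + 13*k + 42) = (k^2 + 4*k - 12)/(k + 7)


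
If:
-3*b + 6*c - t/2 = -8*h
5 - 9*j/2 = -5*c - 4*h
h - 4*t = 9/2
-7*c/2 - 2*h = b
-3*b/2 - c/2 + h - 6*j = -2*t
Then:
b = 4457/411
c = -3944/411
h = 9347/822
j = 686/1233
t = 706/411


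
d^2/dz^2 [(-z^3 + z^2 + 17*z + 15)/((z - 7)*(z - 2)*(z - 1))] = 6*(-3*z^6 + 40*z^5 - 191*z^4 + 16*z^3 + 2503*z^2 - 5816*z + 3835)/(z^9 - 30*z^8 + 369*z^7 - 2422*z^6 + 9327*z^5 - 22002*z^4 + 32075*z^3 - 28098*z^2 + 13524*z - 2744)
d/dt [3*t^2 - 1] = 6*t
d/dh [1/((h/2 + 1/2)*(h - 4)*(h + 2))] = 2*(-3*h^2 + 2*h + 10)/(h^6 - 2*h^5 - 19*h^4 + 4*h^3 + 116*h^2 + 160*h + 64)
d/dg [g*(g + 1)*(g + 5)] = 3*g^2 + 12*g + 5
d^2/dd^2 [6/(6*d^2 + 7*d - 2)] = 12*(-36*d^2 - 42*d + (12*d + 7)^2 + 12)/(6*d^2 + 7*d - 2)^3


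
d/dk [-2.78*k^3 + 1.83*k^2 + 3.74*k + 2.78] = -8.34*k^2 + 3.66*k + 3.74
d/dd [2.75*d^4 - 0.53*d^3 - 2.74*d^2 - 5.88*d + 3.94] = 11.0*d^3 - 1.59*d^2 - 5.48*d - 5.88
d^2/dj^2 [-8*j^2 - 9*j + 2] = -16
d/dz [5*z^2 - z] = 10*z - 1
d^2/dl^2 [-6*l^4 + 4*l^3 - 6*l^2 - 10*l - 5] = -72*l^2 + 24*l - 12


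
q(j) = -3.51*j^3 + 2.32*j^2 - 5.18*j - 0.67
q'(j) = -10.53*j^2 + 4.64*j - 5.18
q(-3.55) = 203.99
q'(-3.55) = -154.36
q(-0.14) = 0.11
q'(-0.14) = -6.04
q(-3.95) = 272.31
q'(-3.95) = -187.80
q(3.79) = -178.06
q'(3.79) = -138.85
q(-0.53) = 3.25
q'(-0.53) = -10.60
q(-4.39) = 363.74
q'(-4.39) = -228.48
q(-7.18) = 1455.34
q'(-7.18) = -581.34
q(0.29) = -2.06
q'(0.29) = -4.72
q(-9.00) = 2792.66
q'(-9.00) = -899.87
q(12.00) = -5794.03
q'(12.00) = -1465.82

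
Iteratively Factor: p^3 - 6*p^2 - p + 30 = (p - 5)*(p^2 - p - 6) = (p - 5)*(p + 2)*(p - 3)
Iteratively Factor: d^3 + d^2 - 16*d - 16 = (d + 1)*(d^2 - 16) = (d + 1)*(d + 4)*(d - 4)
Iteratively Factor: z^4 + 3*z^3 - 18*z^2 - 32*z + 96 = (z + 4)*(z^3 - z^2 - 14*z + 24) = (z - 2)*(z + 4)*(z^2 + z - 12) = (z - 2)*(z + 4)^2*(z - 3)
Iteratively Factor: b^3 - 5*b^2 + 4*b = (b)*(b^2 - 5*b + 4) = b*(b - 1)*(b - 4)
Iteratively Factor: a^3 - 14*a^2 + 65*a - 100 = (a - 4)*(a^2 - 10*a + 25) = (a - 5)*(a - 4)*(a - 5)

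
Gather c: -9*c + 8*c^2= 8*c^2 - 9*c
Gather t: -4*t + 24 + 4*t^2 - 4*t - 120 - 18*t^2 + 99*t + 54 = -14*t^2 + 91*t - 42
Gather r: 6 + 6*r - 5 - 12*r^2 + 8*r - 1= -12*r^2 + 14*r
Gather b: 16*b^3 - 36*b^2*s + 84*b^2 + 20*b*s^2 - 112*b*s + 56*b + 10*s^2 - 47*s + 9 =16*b^3 + b^2*(84 - 36*s) + b*(20*s^2 - 112*s + 56) + 10*s^2 - 47*s + 9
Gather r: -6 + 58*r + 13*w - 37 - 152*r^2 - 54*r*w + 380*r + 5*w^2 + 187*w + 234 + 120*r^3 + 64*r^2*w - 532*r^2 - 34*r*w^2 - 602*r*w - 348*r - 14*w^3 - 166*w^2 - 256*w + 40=120*r^3 + r^2*(64*w - 684) + r*(-34*w^2 - 656*w + 90) - 14*w^3 - 161*w^2 - 56*w + 231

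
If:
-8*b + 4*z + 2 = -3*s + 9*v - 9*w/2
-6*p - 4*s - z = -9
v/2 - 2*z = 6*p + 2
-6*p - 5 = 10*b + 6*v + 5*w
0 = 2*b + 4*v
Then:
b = 524*z/751 + 604/751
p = -1633*z/4506 - 551/1502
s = 441*z/1502 + 2103/751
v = -262*z/751 - 302/751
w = -407*z/751 - 1266/751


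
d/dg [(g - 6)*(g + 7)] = 2*g + 1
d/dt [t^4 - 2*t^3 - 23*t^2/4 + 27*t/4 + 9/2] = 4*t^3 - 6*t^2 - 23*t/2 + 27/4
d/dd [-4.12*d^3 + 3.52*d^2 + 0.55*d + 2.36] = -12.36*d^2 + 7.04*d + 0.55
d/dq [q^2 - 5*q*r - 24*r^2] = 2*q - 5*r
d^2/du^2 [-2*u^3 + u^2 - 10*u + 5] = 2 - 12*u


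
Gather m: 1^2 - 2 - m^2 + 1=-m^2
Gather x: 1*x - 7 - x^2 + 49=-x^2 + x + 42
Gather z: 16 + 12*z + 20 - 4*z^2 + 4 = -4*z^2 + 12*z + 40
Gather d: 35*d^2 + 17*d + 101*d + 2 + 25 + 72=35*d^2 + 118*d + 99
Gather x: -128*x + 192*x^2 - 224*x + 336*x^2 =528*x^2 - 352*x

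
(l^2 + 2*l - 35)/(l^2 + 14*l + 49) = (l - 5)/(l + 7)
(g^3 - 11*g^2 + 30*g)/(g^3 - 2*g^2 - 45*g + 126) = g*(g - 5)/(g^2 + 4*g - 21)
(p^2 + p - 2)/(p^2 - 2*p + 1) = (p + 2)/(p - 1)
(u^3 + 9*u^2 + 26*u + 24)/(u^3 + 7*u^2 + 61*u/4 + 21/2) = 4*(u^2 + 7*u + 12)/(4*u^2 + 20*u + 21)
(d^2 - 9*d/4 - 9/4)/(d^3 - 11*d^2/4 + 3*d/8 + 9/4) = 2*(d - 3)/(2*d^2 - 7*d + 6)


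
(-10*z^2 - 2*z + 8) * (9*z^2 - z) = -90*z^4 - 8*z^3 + 74*z^2 - 8*z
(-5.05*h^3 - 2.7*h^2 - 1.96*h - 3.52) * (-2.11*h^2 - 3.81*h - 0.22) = 10.6555*h^5 + 24.9375*h^4 + 15.5336*h^3 + 15.4888*h^2 + 13.8424*h + 0.7744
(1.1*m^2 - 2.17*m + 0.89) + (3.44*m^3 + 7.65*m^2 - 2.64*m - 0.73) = 3.44*m^3 + 8.75*m^2 - 4.81*m + 0.16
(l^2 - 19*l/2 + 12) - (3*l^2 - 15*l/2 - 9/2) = -2*l^2 - 2*l + 33/2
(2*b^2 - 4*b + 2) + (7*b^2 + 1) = 9*b^2 - 4*b + 3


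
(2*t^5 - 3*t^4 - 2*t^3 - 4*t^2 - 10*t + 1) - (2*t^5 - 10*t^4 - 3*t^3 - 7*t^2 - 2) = 7*t^4 + t^3 + 3*t^2 - 10*t + 3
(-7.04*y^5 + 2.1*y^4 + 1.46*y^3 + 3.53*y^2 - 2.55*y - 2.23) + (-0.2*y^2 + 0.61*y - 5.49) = -7.04*y^5 + 2.1*y^4 + 1.46*y^3 + 3.33*y^2 - 1.94*y - 7.72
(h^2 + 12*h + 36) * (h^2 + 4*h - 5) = h^4 + 16*h^3 + 79*h^2 + 84*h - 180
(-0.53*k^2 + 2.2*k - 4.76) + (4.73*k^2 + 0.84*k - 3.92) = 4.2*k^2 + 3.04*k - 8.68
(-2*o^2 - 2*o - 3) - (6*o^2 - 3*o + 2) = -8*o^2 + o - 5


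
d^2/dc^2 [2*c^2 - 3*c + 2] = 4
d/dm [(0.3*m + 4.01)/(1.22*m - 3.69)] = (22.137048 - 7.319024*m)/(1.22*m - 3.69)^3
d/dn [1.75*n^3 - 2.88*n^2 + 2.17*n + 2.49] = 5.25*n^2 - 5.76*n + 2.17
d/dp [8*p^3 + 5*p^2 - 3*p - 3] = 24*p^2 + 10*p - 3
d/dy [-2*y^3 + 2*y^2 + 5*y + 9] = -6*y^2 + 4*y + 5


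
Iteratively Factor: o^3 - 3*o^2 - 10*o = (o + 2)*(o^2 - 5*o) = o*(o + 2)*(o - 5)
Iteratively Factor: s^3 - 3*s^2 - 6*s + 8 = (s - 4)*(s^2 + s - 2) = (s - 4)*(s + 2)*(s - 1)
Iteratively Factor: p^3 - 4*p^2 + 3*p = (p - 1)*(p^2 - 3*p) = p*(p - 1)*(p - 3)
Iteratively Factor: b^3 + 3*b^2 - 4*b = (b - 1)*(b^2 + 4*b) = b*(b - 1)*(b + 4)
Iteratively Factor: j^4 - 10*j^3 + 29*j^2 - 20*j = (j)*(j^3 - 10*j^2 + 29*j - 20) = j*(j - 5)*(j^2 - 5*j + 4) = j*(j - 5)*(j - 1)*(j - 4)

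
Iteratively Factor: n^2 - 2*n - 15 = (n - 5)*(n + 3)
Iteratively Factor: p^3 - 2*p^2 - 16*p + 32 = (p - 2)*(p^2 - 16) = (p - 4)*(p - 2)*(p + 4)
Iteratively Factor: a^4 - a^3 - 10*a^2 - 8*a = (a + 1)*(a^3 - 2*a^2 - 8*a) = (a + 1)*(a + 2)*(a^2 - 4*a) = a*(a + 1)*(a + 2)*(a - 4)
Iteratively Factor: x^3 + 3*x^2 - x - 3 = (x + 3)*(x^2 - 1) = (x - 1)*(x + 3)*(x + 1)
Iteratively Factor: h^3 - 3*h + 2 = (h + 2)*(h^2 - 2*h + 1) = (h - 1)*(h + 2)*(h - 1)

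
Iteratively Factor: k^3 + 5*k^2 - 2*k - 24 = (k + 4)*(k^2 + k - 6) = (k + 3)*(k + 4)*(k - 2)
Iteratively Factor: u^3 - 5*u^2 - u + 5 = (u + 1)*(u^2 - 6*u + 5) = (u - 5)*(u + 1)*(u - 1)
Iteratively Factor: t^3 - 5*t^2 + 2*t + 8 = (t - 2)*(t^2 - 3*t - 4) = (t - 4)*(t - 2)*(t + 1)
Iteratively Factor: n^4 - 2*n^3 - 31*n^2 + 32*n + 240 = (n + 4)*(n^3 - 6*n^2 - 7*n + 60) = (n + 3)*(n + 4)*(n^2 - 9*n + 20) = (n - 4)*(n + 3)*(n + 4)*(n - 5)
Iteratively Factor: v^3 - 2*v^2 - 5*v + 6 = (v - 1)*(v^2 - v - 6) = (v - 1)*(v + 2)*(v - 3)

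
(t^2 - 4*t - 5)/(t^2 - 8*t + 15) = (t + 1)/(t - 3)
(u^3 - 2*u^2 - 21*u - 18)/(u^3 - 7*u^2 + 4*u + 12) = (u + 3)/(u - 2)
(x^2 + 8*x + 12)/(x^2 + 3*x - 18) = (x + 2)/(x - 3)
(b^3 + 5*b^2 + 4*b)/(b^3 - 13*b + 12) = b*(b + 1)/(b^2 - 4*b + 3)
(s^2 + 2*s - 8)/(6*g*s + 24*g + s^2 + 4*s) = (s - 2)/(6*g + s)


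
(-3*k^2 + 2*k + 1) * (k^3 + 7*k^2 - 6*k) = -3*k^5 - 19*k^4 + 33*k^3 - 5*k^2 - 6*k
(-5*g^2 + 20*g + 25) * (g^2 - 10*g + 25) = -5*g^4 + 70*g^3 - 300*g^2 + 250*g + 625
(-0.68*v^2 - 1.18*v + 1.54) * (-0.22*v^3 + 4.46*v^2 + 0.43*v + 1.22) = 0.1496*v^5 - 2.7732*v^4 - 5.894*v^3 + 5.5314*v^2 - 0.7774*v + 1.8788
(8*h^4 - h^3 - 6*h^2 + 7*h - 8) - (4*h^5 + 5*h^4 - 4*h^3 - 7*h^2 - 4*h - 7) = -4*h^5 + 3*h^4 + 3*h^3 + h^2 + 11*h - 1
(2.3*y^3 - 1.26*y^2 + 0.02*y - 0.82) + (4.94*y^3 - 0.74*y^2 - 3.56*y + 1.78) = 7.24*y^3 - 2.0*y^2 - 3.54*y + 0.96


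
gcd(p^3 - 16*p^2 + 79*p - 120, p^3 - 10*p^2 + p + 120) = p^2 - 13*p + 40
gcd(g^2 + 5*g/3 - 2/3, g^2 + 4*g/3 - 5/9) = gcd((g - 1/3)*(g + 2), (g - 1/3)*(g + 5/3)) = g - 1/3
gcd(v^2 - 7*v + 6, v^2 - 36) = v - 6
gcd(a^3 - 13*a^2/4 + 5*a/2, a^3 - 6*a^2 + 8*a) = a^2 - 2*a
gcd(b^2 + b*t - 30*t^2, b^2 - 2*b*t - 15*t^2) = -b + 5*t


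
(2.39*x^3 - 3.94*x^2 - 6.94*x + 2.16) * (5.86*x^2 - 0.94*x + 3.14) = 14.0054*x^5 - 25.335*x^4 - 29.4602*x^3 + 6.8096*x^2 - 23.822*x + 6.7824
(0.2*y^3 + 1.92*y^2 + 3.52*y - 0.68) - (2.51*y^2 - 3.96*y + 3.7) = 0.2*y^3 - 0.59*y^2 + 7.48*y - 4.38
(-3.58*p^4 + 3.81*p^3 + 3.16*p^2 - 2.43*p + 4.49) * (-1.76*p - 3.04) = 6.3008*p^5 + 4.1776*p^4 - 17.144*p^3 - 5.3296*p^2 - 0.515199999999999*p - 13.6496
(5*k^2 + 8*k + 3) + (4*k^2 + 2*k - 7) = 9*k^2 + 10*k - 4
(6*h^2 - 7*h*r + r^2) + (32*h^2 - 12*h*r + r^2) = 38*h^2 - 19*h*r + 2*r^2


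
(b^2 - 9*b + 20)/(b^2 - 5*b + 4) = (b - 5)/(b - 1)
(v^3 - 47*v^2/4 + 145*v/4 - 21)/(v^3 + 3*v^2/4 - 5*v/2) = (4*v^3 - 47*v^2 + 145*v - 84)/(v*(4*v^2 + 3*v - 10))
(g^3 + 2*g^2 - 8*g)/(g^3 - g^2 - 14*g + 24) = g/(g - 3)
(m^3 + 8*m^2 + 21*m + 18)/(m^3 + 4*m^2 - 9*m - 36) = (m^2 + 5*m + 6)/(m^2 + m - 12)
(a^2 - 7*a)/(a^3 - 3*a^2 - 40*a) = (7 - a)/(-a^2 + 3*a + 40)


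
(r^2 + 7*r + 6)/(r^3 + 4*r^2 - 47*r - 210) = (r + 1)/(r^2 - 2*r - 35)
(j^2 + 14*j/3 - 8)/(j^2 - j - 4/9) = 3*(j + 6)/(3*j + 1)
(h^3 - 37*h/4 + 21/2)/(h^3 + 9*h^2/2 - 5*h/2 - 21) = (h - 3/2)/(h + 3)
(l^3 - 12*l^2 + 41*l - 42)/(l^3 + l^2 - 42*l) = (l^3 - 12*l^2 + 41*l - 42)/(l*(l^2 + l - 42))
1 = 1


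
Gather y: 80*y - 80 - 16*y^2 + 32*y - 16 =-16*y^2 + 112*y - 96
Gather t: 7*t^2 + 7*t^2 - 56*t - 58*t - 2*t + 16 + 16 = 14*t^2 - 116*t + 32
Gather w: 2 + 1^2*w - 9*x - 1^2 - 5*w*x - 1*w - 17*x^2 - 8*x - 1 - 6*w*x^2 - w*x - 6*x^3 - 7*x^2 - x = w*(-6*x^2 - 6*x) - 6*x^3 - 24*x^2 - 18*x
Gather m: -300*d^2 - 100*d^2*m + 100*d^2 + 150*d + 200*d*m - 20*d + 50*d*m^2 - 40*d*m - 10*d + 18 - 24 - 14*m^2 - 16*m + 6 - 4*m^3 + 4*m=-200*d^2 + 120*d - 4*m^3 + m^2*(50*d - 14) + m*(-100*d^2 + 160*d - 12)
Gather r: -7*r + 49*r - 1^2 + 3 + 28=42*r + 30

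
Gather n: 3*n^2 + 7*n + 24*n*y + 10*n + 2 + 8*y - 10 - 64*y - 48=3*n^2 + n*(24*y + 17) - 56*y - 56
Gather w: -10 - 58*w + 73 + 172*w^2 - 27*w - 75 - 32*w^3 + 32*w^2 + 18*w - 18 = -32*w^3 + 204*w^2 - 67*w - 30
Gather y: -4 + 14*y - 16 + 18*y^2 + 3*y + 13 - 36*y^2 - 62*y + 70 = -18*y^2 - 45*y + 63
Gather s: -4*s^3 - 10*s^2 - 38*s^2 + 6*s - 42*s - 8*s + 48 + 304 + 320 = -4*s^3 - 48*s^2 - 44*s + 672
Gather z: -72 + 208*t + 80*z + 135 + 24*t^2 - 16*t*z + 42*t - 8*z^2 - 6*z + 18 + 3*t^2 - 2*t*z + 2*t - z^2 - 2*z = 27*t^2 + 252*t - 9*z^2 + z*(72 - 18*t) + 81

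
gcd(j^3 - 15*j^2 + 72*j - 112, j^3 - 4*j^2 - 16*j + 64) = j^2 - 8*j + 16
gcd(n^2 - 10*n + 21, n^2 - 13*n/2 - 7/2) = n - 7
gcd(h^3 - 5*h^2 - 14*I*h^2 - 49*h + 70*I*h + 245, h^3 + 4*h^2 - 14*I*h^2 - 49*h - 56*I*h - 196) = h^2 - 14*I*h - 49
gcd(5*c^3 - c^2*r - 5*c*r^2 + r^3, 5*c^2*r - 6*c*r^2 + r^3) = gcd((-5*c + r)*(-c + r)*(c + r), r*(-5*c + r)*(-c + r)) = 5*c^2 - 6*c*r + r^2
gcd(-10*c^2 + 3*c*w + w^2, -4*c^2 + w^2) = -2*c + w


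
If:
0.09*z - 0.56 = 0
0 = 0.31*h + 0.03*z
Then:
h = -0.60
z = 6.22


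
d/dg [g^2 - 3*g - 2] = 2*g - 3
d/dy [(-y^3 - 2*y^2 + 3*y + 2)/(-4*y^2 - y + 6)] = 2*(2*y^4 + y^3 - 2*y^2 - 4*y + 10)/(16*y^4 + 8*y^3 - 47*y^2 - 12*y + 36)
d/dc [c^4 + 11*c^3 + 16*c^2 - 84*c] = 4*c^3 + 33*c^2 + 32*c - 84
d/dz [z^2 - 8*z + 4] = 2*z - 8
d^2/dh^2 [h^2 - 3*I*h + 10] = 2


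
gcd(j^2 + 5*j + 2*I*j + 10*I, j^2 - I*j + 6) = j + 2*I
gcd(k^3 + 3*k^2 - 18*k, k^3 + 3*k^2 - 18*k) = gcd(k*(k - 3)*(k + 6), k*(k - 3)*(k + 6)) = k^3 + 3*k^2 - 18*k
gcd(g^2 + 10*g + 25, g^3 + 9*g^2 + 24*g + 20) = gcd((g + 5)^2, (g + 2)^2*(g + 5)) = g + 5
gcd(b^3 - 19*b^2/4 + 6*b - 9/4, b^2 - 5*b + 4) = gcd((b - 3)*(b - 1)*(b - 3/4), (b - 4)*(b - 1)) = b - 1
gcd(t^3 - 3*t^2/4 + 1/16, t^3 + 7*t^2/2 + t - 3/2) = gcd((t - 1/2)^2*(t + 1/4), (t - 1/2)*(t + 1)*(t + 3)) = t - 1/2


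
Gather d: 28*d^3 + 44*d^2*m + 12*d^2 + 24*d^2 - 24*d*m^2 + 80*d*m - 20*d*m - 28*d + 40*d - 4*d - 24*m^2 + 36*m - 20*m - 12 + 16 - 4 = 28*d^3 + d^2*(44*m + 36) + d*(-24*m^2 + 60*m + 8) - 24*m^2 + 16*m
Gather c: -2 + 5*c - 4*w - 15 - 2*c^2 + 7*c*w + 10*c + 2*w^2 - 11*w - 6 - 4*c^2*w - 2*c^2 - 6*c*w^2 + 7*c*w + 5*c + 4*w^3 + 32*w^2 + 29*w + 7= c^2*(-4*w - 4) + c*(-6*w^2 + 14*w + 20) + 4*w^3 + 34*w^2 + 14*w - 16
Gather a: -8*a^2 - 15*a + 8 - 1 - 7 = -8*a^2 - 15*a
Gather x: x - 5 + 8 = x + 3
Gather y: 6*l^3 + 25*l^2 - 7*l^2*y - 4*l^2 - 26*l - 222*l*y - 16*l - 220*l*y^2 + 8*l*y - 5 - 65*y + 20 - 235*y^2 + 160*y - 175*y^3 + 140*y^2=6*l^3 + 21*l^2 - 42*l - 175*y^3 + y^2*(-220*l - 95) + y*(-7*l^2 - 214*l + 95) + 15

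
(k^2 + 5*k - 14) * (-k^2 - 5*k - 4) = -k^4 - 10*k^3 - 15*k^2 + 50*k + 56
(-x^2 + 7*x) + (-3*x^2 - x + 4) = -4*x^2 + 6*x + 4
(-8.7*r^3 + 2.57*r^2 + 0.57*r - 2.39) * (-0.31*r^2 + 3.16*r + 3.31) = 2.697*r^5 - 28.2887*r^4 - 20.8525*r^3 + 11.0488*r^2 - 5.6657*r - 7.9109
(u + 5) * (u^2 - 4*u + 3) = u^3 + u^2 - 17*u + 15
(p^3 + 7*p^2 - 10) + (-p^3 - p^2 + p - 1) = 6*p^2 + p - 11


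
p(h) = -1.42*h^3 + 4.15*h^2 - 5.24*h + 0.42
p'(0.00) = -5.24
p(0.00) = 0.42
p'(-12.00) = -718.28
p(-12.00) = 3114.66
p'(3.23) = -22.88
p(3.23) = -21.06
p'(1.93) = -5.09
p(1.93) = -4.44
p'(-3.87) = -101.16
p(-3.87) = 165.16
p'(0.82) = -1.30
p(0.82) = -1.87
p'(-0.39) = -9.12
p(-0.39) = 3.18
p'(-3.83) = -99.52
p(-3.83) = 161.14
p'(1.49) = -2.33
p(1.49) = -2.87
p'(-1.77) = -33.28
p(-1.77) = 30.57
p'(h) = -4.26*h^2 + 8.3*h - 5.24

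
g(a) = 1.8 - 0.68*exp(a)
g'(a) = -0.68*exp(a)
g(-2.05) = 1.71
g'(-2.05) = -0.09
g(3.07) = -12.85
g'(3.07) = -14.65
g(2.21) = -4.40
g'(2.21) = -6.20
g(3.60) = -23.09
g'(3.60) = -24.89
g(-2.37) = 1.74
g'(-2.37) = -0.06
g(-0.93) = 1.53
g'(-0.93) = -0.27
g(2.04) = -3.43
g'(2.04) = -5.23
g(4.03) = -36.46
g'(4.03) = -38.26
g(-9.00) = 1.80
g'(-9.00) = 0.00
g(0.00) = 1.12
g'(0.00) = -0.68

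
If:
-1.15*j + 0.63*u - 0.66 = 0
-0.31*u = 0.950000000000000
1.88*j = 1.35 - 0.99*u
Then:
No Solution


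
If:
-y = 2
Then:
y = -2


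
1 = 1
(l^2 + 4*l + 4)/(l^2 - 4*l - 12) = (l + 2)/(l - 6)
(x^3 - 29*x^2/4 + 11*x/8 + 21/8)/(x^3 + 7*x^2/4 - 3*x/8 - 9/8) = (2*x^2 - 13*x - 7)/(2*x^2 + 5*x + 3)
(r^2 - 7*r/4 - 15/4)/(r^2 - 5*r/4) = (4*r^2 - 7*r - 15)/(r*(4*r - 5))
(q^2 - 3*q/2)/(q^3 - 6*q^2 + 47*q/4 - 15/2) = 2*q/(2*q^2 - 9*q + 10)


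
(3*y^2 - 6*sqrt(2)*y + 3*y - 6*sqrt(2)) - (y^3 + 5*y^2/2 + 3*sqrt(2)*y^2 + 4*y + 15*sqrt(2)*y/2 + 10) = -y^3 - 3*sqrt(2)*y^2 + y^2/2 - 27*sqrt(2)*y/2 - y - 10 - 6*sqrt(2)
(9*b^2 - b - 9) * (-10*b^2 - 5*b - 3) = -90*b^4 - 35*b^3 + 68*b^2 + 48*b + 27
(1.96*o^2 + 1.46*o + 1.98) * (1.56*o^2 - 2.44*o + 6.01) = 3.0576*o^4 - 2.5048*o^3 + 11.306*o^2 + 3.9434*o + 11.8998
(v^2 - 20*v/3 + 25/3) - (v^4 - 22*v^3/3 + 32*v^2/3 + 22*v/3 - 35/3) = -v^4 + 22*v^3/3 - 29*v^2/3 - 14*v + 20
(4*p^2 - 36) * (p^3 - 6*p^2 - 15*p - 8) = 4*p^5 - 24*p^4 - 96*p^3 + 184*p^2 + 540*p + 288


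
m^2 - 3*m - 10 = (m - 5)*(m + 2)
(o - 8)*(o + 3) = o^2 - 5*o - 24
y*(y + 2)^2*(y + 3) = y^4 + 7*y^3 + 16*y^2 + 12*y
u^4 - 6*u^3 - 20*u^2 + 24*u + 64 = (u - 8)*(u - 2)*(u + 2)^2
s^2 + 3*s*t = s*(s + 3*t)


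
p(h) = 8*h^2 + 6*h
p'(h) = 16*h + 6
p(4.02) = 153.40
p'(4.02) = 70.32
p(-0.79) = 0.25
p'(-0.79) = -6.64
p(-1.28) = 5.43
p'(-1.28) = -14.48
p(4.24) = 169.26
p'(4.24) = 73.84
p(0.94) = 12.71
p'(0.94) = 21.04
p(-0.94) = 1.43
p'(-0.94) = -9.04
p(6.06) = 330.15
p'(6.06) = 102.96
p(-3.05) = 56.12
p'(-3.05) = -42.80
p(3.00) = 90.00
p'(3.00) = 54.00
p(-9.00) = 594.00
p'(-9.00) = -138.00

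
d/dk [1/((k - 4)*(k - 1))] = (5 - 2*k)/(k^4 - 10*k^3 + 33*k^2 - 40*k + 16)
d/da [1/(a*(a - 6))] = 2*(3 - a)/(a^2*(a^2 - 12*a + 36))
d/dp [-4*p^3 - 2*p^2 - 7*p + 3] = -12*p^2 - 4*p - 7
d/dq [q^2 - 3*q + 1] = 2*q - 3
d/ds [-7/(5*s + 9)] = 35/(5*s + 9)^2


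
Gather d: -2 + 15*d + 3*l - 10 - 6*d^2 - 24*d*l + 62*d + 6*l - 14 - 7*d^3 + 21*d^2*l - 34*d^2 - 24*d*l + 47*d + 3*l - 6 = -7*d^3 + d^2*(21*l - 40) + d*(124 - 48*l) + 12*l - 32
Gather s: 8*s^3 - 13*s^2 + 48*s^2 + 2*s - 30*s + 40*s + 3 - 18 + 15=8*s^3 + 35*s^2 + 12*s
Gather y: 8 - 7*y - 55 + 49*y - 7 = 42*y - 54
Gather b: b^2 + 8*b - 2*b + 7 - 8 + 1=b^2 + 6*b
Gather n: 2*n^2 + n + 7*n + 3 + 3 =2*n^2 + 8*n + 6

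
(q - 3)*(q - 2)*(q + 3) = q^3 - 2*q^2 - 9*q + 18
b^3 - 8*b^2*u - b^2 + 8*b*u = b*(b - 1)*(b - 8*u)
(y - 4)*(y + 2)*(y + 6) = y^3 + 4*y^2 - 20*y - 48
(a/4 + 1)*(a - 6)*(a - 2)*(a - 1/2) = a^4/4 - 9*a^3/8 - 9*a^2/2 + 29*a/2 - 6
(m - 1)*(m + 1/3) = m^2 - 2*m/3 - 1/3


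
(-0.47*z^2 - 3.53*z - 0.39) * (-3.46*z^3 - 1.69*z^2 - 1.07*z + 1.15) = 1.6262*z^5 + 13.0081*z^4 + 7.818*z^3 + 3.8957*z^2 - 3.6422*z - 0.4485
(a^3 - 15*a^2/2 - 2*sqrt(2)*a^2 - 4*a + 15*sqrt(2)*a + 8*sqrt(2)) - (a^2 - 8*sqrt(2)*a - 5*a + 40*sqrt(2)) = a^3 - 17*a^2/2 - 2*sqrt(2)*a^2 + a + 23*sqrt(2)*a - 32*sqrt(2)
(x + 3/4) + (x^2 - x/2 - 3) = x^2 + x/2 - 9/4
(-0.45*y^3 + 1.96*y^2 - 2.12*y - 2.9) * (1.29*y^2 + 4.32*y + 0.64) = -0.5805*y^5 + 0.5844*y^4 + 5.4444*y^3 - 11.645*y^2 - 13.8848*y - 1.856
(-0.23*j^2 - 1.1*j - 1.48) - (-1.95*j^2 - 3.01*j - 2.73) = 1.72*j^2 + 1.91*j + 1.25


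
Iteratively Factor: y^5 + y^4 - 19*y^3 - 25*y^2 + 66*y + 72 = (y + 1)*(y^4 - 19*y^2 - 6*y + 72) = (y + 1)*(y + 3)*(y^3 - 3*y^2 - 10*y + 24) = (y - 2)*(y + 1)*(y + 3)*(y^2 - y - 12) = (y - 2)*(y + 1)*(y + 3)^2*(y - 4)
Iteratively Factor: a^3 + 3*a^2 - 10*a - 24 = (a + 4)*(a^2 - a - 6) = (a - 3)*(a + 4)*(a + 2)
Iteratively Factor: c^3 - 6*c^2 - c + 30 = (c - 3)*(c^2 - 3*c - 10) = (c - 3)*(c + 2)*(c - 5)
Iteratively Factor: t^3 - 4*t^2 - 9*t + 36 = (t - 4)*(t^2 - 9) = (t - 4)*(t - 3)*(t + 3)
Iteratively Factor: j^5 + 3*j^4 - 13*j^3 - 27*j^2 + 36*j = (j + 3)*(j^4 - 13*j^2 + 12*j) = (j - 1)*(j + 3)*(j^3 + j^2 - 12*j) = (j - 3)*(j - 1)*(j + 3)*(j^2 + 4*j) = (j - 3)*(j - 1)*(j + 3)*(j + 4)*(j)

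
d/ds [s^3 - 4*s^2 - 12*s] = 3*s^2 - 8*s - 12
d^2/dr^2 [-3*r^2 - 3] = -6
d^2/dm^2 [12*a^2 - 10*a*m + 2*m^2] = 4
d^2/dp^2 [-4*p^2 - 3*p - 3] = -8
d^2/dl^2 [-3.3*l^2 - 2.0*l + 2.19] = -6.60000000000000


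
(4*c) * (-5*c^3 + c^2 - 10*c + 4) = -20*c^4 + 4*c^3 - 40*c^2 + 16*c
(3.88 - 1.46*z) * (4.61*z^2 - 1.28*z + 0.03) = -6.7306*z^3 + 19.7556*z^2 - 5.0102*z + 0.1164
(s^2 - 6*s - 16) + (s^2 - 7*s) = 2*s^2 - 13*s - 16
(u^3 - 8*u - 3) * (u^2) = u^5 - 8*u^3 - 3*u^2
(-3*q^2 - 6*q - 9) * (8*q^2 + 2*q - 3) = -24*q^4 - 54*q^3 - 75*q^2 + 27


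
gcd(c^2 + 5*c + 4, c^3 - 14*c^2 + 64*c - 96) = 1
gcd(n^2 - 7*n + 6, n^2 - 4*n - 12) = n - 6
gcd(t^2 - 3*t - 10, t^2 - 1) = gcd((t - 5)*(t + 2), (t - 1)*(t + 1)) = 1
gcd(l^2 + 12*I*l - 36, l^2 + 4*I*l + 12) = l + 6*I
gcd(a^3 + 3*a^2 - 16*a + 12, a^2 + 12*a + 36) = a + 6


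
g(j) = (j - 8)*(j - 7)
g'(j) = 2*j - 15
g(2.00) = 30.00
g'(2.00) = -11.00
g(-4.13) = 135.01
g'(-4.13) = -23.26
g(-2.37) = 97.17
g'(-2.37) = -19.74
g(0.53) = 48.33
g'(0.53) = -13.94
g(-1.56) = 81.83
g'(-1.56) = -18.12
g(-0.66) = 66.34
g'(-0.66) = -16.32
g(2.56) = 24.15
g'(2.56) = -9.88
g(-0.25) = 59.81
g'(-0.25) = -15.50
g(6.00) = 2.00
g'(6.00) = -3.00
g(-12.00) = 380.00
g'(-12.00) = -39.00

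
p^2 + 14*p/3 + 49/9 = (p + 7/3)^2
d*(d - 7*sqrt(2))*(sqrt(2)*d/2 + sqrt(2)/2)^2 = d^4/2 - 7*sqrt(2)*d^3/2 + d^3 - 7*sqrt(2)*d^2 + d^2/2 - 7*sqrt(2)*d/2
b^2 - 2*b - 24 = (b - 6)*(b + 4)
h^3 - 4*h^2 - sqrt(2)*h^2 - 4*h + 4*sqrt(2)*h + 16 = (h - 4)*(h - 2*sqrt(2))*(h + sqrt(2))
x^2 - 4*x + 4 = (x - 2)^2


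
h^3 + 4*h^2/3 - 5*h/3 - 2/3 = (h - 1)*(h + 1/3)*(h + 2)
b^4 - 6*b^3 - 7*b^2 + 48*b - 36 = (b - 6)*(b - 2)*(b - 1)*(b + 3)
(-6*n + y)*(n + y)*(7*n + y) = -42*n^3 - 41*n^2*y + 2*n*y^2 + y^3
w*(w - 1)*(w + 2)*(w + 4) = w^4 + 5*w^3 + 2*w^2 - 8*w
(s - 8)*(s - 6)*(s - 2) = s^3 - 16*s^2 + 76*s - 96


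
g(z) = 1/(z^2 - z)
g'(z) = (1 - 2*z)/(z^2 - z)^2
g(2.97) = 0.17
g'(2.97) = -0.14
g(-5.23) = 0.03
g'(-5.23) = 0.01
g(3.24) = 0.14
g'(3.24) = -0.10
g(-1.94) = 0.18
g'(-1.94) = 0.15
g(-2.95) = 0.09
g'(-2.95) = 0.05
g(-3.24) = 0.07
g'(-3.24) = 0.04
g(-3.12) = 0.08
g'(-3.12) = 0.04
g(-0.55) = 1.17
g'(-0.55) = 2.89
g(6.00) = 0.03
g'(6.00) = -0.01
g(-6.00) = 0.02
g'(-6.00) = 0.01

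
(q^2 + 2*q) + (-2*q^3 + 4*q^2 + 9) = -2*q^3 + 5*q^2 + 2*q + 9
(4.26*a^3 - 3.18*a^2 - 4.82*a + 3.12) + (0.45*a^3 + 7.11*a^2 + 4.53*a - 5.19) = 4.71*a^3 + 3.93*a^2 - 0.29*a - 2.07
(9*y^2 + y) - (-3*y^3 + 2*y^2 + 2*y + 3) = 3*y^3 + 7*y^2 - y - 3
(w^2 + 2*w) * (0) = 0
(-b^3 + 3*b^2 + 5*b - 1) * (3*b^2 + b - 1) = -3*b^5 + 8*b^4 + 19*b^3 - b^2 - 6*b + 1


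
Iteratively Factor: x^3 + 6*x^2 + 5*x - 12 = (x + 4)*(x^2 + 2*x - 3) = (x + 3)*(x + 4)*(x - 1)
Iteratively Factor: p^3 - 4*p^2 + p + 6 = (p - 3)*(p^2 - p - 2) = (p - 3)*(p - 2)*(p + 1)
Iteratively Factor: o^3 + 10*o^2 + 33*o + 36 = (o + 3)*(o^2 + 7*o + 12) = (o + 3)*(o + 4)*(o + 3)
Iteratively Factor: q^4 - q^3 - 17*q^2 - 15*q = (q - 5)*(q^3 + 4*q^2 + 3*q) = (q - 5)*(q + 1)*(q^2 + 3*q) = (q - 5)*(q + 1)*(q + 3)*(q)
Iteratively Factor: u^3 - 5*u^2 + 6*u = (u - 2)*(u^2 - 3*u) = (u - 3)*(u - 2)*(u)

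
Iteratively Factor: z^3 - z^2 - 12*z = (z + 3)*(z^2 - 4*z) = z*(z + 3)*(z - 4)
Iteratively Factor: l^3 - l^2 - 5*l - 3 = (l + 1)*(l^2 - 2*l - 3) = (l + 1)^2*(l - 3)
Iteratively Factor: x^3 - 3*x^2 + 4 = (x + 1)*(x^2 - 4*x + 4) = (x - 2)*(x + 1)*(x - 2)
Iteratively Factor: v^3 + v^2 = (v + 1)*(v^2) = v*(v + 1)*(v)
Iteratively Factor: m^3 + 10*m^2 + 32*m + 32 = (m + 4)*(m^2 + 6*m + 8) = (m + 2)*(m + 4)*(m + 4)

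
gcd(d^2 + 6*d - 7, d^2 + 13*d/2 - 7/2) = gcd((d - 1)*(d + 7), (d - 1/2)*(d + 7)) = d + 7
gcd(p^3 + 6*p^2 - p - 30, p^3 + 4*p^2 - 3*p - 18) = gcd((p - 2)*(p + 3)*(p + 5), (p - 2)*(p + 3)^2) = p^2 + p - 6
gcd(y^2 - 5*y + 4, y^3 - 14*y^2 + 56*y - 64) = y - 4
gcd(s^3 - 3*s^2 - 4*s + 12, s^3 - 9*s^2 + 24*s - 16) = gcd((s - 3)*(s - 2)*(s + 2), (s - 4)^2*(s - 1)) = 1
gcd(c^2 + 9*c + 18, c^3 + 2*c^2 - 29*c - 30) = c + 6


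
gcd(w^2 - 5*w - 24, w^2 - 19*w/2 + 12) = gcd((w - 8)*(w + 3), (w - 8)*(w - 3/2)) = w - 8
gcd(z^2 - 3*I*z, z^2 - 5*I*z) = z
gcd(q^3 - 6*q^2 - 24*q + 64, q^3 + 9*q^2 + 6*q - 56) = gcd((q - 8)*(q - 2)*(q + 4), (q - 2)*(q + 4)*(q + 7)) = q^2 + 2*q - 8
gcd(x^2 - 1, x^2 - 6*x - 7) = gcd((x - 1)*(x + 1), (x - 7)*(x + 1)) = x + 1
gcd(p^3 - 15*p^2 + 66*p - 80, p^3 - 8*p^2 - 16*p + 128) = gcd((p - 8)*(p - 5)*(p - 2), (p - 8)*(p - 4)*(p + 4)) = p - 8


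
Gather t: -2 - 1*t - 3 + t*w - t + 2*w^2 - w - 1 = t*(w - 2) + 2*w^2 - w - 6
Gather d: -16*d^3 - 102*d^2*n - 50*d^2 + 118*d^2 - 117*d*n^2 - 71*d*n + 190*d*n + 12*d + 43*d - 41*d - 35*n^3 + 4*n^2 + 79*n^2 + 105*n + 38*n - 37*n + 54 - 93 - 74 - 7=-16*d^3 + d^2*(68 - 102*n) + d*(-117*n^2 + 119*n + 14) - 35*n^3 + 83*n^2 + 106*n - 120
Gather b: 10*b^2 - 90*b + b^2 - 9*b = 11*b^2 - 99*b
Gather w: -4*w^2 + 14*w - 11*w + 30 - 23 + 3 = -4*w^2 + 3*w + 10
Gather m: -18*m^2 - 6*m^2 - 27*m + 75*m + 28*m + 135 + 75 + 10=-24*m^2 + 76*m + 220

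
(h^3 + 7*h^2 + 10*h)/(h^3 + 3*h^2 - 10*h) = (h + 2)/(h - 2)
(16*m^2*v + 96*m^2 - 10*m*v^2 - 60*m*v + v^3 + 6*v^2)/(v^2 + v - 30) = (16*m^2 - 10*m*v + v^2)/(v - 5)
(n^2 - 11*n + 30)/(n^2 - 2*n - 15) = (n - 6)/(n + 3)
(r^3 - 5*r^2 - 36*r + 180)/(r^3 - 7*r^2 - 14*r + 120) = (r + 6)/(r + 4)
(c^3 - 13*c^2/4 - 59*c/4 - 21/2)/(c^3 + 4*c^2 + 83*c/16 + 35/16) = 4*(c - 6)/(4*c + 5)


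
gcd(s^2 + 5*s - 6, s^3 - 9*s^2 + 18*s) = 1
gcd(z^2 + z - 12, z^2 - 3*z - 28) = z + 4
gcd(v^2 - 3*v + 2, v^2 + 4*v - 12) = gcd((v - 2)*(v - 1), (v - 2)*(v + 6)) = v - 2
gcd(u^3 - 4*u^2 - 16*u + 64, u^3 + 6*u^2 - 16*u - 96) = u^2 - 16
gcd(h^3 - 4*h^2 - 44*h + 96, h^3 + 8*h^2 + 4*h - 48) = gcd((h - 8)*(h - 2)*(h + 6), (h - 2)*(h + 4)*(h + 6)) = h^2 + 4*h - 12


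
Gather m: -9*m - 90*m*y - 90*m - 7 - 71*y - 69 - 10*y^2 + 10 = m*(-90*y - 99) - 10*y^2 - 71*y - 66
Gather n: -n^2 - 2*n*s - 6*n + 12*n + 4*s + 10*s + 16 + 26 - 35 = -n^2 + n*(6 - 2*s) + 14*s + 7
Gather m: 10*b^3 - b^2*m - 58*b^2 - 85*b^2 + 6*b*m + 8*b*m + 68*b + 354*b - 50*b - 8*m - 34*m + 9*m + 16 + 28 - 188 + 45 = 10*b^3 - 143*b^2 + 372*b + m*(-b^2 + 14*b - 33) - 99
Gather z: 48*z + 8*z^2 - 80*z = 8*z^2 - 32*z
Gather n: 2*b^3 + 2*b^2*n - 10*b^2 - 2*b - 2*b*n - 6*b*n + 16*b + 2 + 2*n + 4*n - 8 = 2*b^3 - 10*b^2 + 14*b + n*(2*b^2 - 8*b + 6) - 6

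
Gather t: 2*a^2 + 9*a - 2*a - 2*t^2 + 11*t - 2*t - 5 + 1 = 2*a^2 + 7*a - 2*t^2 + 9*t - 4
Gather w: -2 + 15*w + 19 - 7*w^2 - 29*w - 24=-7*w^2 - 14*w - 7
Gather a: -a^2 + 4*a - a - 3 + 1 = -a^2 + 3*a - 2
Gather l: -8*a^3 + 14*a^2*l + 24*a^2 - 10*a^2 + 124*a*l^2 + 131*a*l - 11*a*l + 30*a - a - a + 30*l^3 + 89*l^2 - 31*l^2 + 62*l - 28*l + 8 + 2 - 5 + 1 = -8*a^3 + 14*a^2 + 28*a + 30*l^3 + l^2*(124*a + 58) + l*(14*a^2 + 120*a + 34) + 6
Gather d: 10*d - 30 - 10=10*d - 40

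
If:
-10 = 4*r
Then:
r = -5/2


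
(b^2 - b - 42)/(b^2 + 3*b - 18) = (b - 7)/(b - 3)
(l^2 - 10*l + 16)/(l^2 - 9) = (l^2 - 10*l + 16)/(l^2 - 9)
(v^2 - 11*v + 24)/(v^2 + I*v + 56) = (v^2 - 11*v + 24)/(v^2 + I*v + 56)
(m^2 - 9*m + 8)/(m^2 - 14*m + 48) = (m - 1)/(m - 6)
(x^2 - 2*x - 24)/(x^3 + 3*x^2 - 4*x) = (x - 6)/(x*(x - 1))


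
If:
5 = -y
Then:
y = -5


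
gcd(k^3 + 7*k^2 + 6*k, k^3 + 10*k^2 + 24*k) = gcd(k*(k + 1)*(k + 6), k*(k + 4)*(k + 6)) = k^2 + 6*k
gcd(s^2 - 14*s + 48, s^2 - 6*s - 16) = s - 8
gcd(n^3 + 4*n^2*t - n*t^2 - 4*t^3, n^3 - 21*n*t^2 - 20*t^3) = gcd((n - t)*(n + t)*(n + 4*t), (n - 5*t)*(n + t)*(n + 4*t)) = n^2 + 5*n*t + 4*t^2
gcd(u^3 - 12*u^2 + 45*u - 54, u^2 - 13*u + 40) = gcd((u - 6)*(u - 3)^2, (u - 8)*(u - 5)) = 1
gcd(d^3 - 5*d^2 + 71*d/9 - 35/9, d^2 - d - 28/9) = d - 7/3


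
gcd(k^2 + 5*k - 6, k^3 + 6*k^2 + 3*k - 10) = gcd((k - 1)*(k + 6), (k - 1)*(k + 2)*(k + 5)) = k - 1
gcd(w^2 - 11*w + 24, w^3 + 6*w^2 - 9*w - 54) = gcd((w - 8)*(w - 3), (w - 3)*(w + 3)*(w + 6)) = w - 3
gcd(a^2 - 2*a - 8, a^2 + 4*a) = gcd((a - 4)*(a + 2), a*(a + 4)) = 1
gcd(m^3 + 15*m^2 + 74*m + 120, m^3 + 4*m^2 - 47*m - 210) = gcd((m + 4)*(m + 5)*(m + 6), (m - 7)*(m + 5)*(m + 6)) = m^2 + 11*m + 30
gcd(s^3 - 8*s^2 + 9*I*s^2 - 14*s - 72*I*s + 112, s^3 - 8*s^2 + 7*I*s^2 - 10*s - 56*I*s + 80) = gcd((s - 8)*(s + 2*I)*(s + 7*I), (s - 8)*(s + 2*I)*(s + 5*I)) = s^2 + s*(-8 + 2*I) - 16*I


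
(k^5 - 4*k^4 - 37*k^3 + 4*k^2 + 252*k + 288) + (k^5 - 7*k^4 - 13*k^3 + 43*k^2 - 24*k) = 2*k^5 - 11*k^4 - 50*k^3 + 47*k^2 + 228*k + 288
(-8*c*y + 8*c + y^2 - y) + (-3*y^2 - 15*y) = -8*c*y + 8*c - 2*y^2 - 16*y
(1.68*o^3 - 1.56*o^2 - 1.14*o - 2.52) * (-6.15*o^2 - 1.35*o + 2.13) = -10.332*o^5 + 7.326*o^4 + 12.6954*o^3 + 13.7142*o^2 + 0.973800000000001*o - 5.3676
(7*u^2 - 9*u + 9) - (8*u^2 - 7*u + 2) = -u^2 - 2*u + 7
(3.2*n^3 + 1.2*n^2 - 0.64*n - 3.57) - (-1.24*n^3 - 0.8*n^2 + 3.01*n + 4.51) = 4.44*n^3 + 2.0*n^2 - 3.65*n - 8.08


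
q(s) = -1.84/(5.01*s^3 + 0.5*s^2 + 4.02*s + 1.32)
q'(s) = -1.84*(-15.03*s^2 - 1.0*s - 4.02)/(5.01*s^3 + 0.5*s^2 + 4.02*s + 1.32)^2 = (27.6552*s^2 + 1.84*s + 7.3968)/(5.01*s^3 + 0.5*s^2 + 4.02*s + 1.32)^2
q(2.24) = -0.03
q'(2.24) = 0.03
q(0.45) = -0.50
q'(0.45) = 1.02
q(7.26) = -0.00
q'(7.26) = 0.00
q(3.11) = -0.01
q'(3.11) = 0.01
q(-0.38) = 4.48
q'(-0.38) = 63.50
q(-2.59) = 0.02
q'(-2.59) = 0.02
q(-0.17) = -2.94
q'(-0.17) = 20.09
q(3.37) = -0.01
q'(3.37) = 0.01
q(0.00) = -1.39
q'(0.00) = 4.25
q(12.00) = -0.00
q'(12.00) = 0.00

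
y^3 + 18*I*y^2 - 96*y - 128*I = (y + 2*I)*(y + 8*I)^2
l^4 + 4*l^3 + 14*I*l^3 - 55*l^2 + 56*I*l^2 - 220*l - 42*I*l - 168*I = (l + 4)*(l + I)*(l + 6*I)*(l + 7*I)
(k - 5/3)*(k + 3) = k^2 + 4*k/3 - 5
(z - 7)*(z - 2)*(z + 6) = z^3 - 3*z^2 - 40*z + 84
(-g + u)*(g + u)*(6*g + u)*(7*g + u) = -42*g^4 - 13*g^3*u + 41*g^2*u^2 + 13*g*u^3 + u^4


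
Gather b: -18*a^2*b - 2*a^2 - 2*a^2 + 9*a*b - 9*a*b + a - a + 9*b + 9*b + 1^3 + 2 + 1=-4*a^2 + b*(18 - 18*a^2) + 4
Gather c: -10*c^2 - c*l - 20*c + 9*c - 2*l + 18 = -10*c^2 + c*(-l - 11) - 2*l + 18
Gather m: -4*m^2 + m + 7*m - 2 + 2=-4*m^2 + 8*m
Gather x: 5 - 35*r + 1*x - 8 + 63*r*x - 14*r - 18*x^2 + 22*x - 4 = -49*r - 18*x^2 + x*(63*r + 23) - 7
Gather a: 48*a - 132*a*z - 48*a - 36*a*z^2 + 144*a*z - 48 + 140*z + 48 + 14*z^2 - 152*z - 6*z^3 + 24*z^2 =a*(-36*z^2 + 12*z) - 6*z^3 + 38*z^2 - 12*z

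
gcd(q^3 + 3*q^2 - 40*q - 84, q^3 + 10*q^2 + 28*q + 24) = q + 2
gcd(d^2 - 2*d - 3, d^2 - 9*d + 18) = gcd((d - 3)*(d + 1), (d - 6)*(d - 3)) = d - 3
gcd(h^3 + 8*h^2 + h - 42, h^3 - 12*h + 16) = h - 2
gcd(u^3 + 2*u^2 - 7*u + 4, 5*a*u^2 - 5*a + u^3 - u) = u - 1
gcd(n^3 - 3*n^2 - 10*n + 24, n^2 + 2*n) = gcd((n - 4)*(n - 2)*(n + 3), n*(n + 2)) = 1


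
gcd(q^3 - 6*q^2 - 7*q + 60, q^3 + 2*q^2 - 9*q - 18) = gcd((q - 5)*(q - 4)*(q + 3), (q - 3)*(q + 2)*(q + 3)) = q + 3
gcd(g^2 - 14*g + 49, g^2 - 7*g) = g - 7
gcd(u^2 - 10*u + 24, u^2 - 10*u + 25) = 1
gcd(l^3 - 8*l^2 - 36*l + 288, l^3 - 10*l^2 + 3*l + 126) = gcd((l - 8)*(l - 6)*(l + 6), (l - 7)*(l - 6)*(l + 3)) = l - 6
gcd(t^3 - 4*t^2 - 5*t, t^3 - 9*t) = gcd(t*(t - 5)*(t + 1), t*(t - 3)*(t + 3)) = t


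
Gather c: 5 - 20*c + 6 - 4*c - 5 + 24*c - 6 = 0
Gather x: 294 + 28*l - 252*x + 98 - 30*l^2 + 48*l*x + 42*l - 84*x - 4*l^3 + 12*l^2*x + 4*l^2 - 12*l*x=-4*l^3 - 26*l^2 + 70*l + x*(12*l^2 + 36*l - 336) + 392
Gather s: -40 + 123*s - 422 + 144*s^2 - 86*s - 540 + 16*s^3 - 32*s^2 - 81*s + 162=16*s^3 + 112*s^2 - 44*s - 840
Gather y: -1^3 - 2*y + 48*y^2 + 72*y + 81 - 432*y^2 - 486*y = -384*y^2 - 416*y + 80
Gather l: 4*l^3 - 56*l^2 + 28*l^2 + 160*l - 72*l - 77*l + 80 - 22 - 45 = 4*l^3 - 28*l^2 + 11*l + 13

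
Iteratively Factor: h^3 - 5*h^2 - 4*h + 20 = (h - 5)*(h^2 - 4) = (h - 5)*(h + 2)*(h - 2)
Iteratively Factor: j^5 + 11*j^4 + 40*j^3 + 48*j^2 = (j + 3)*(j^4 + 8*j^3 + 16*j^2) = j*(j + 3)*(j^3 + 8*j^2 + 16*j) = j^2*(j + 3)*(j^2 + 8*j + 16) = j^2*(j + 3)*(j + 4)*(j + 4)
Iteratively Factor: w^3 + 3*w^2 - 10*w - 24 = (w - 3)*(w^2 + 6*w + 8) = (w - 3)*(w + 2)*(w + 4)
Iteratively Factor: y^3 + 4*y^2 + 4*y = (y)*(y^2 + 4*y + 4) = y*(y + 2)*(y + 2)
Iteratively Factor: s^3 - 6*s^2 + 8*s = (s - 2)*(s^2 - 4*s) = (s - 4)*(s - 2)*(s)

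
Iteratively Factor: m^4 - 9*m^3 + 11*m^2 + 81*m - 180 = (m - 5)*(m^3 - 4*m^2 - 9*m + 36) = (m - 5)*(m + 3)*(m^2 - 7*m + 12) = (m - 5)*(m - 4)*(m + 3)*(m - 3)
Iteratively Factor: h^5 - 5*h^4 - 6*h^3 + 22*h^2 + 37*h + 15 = (h + 1)*(h^4 - 6*h^3 + 22*h + 15) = (h + 1)^2*(h^3 - 7*h^2 + 7*h + 15) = (h - 5)*(h + 1)^2*(h^2 - 2*h - 3) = (h - 5)*(h + 1)^3*(h - 3)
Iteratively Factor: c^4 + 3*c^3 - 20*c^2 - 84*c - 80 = (c - 5)*(c^3 + 8*c^2 + 20*c + 16) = (c - 5)*(c + 2)*(c^2 + 6*c + 8) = (c - 5)*(c + 2)^2*(c + 4)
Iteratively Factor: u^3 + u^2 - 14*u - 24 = (u - 4)*(u^2 + 5*u + 6) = (u - 4)*(u + 3)*(u + 2)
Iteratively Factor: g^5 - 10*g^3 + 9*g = (g - 1)*(g^4 + g^3 - 9*g^2 - 9*g) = (g - 1)*(g + 1)*(g^3 - 9*g) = g*(g - 1)*(g + 1)*(g^2 - 9) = g*(g - 1)*(g + 1)*(g + 3)*(g - 3)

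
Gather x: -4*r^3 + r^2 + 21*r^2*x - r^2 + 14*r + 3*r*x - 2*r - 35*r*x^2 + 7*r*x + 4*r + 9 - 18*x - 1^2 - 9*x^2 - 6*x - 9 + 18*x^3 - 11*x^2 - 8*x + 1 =-4*r^3 + 16*r + 18*x^3 + x^2*(-35*r - 20) + x*(21*r^2 + 10*r - 32)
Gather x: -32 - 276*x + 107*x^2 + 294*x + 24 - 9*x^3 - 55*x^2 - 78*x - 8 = -9*x^3 + 52*x^2 - 60*x - 16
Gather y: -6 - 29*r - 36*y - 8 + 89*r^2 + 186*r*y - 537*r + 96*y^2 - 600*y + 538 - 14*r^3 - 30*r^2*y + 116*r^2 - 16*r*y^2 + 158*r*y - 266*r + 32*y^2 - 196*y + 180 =-14*r^3 + 205*r^2 - 832*r + y^2*(128 - 16*r) + y*(-30*r^2 + 344*r - 832) + 704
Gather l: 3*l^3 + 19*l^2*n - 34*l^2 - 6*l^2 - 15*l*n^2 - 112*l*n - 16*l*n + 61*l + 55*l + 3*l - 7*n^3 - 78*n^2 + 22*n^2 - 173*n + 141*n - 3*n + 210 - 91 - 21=3*l^3 + l^2*(19*n - 40) + l*(-15*n^2 - 128*n + 119) - 7*n^3 - 56*n^2 - 35*n + 98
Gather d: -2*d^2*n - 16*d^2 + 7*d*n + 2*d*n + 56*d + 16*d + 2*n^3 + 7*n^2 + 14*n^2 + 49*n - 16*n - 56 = d^2*(-2*n - 16) + d*(9*n + 72) + 2*n^3 + 21*n^2 + 33*n - 56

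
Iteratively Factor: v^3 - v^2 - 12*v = (v + 3)*(v^2 - 4*v) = (v - 4)*(v + 3)*(v)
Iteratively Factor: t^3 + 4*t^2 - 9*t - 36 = (t + 3)*(t^2 + t - 12) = (t - 3)*(t + 3)*(t + 4)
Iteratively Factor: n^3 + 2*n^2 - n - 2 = (n - 1)*(n^2 + 3*n + 2) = (n - 1)*(n + 2)*(n + 1)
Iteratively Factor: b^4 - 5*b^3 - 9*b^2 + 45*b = (b)*(b^3 - 5*b^2 - 9*b + 45) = b*(b - 5)*(b^2 - 9) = b*(b - 5)*(b - 3)*(b + 3)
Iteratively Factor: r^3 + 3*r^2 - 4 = (r - 1)*(r^2 + 4*r + 4) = (r - 1)*(r + 2)*(r + 2)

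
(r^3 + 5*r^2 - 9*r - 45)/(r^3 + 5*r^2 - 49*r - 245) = (r^2 - 9)/(r^2 - 49)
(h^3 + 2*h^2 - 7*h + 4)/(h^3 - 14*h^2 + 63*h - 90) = (h^3 + 2*h^2 - 7*h + 4)/(h^3 - 14*h^2 + 63*h - 90)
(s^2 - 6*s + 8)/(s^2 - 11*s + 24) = (s^2 - 6*s + 8)/(s^2 - 11*s + 24)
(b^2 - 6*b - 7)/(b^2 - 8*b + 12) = (b^2 - 6*b - 7)/(b^2 - 8*b + 12)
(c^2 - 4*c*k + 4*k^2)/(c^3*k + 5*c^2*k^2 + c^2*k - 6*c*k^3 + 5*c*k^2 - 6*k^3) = (c^2 - 4*c*k + 4*k^2)/(k*(c^3 + 5*c^2*k + c^2 - 6*c*k^2 + 5*c*k - 6*k^2))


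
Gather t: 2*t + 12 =2*t + 12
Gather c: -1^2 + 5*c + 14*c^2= 14*c^2 + 5*c - 1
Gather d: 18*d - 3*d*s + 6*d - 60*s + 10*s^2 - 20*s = d*(24 - 3*s) + 10*s^2 - 80*s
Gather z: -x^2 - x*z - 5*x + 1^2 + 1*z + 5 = -x^2 - 5*x + z*(1 - x) + 6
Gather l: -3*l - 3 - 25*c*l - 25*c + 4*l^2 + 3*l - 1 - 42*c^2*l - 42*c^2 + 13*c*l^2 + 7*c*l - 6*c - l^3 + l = -42*c^2 - 31*c - l^3 + l^2*(13*c + 4) + l*(-42*c^2 - 18*c + 1) - 4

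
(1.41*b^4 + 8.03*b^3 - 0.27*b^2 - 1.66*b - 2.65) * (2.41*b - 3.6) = 3.3981*b^5 + 14.2763*b^4 - 29.5587*b^3 - 3.0286*b^2 - 0.4105*b + 9.54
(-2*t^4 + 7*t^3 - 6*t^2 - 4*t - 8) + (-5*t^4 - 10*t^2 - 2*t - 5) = -7*t^4 + 7*t^3 - 16*t^2 - 6*t - 13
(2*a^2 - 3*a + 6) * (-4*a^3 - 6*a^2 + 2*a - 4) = -8*a^5 - 2*a^3 - 50*a^2 + 24*a - 24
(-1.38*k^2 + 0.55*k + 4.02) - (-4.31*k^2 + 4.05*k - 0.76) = 2.93*k^2 - 3.5*k + 4.78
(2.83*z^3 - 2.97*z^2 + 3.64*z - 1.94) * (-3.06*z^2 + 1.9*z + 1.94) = -8.6598*z^5 + 14.4652*z^4 - 11.2912*z^3 + 7.0906*z^2 + 3.3756*z - 3.7636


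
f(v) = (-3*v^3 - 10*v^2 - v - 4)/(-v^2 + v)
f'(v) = (2*v - 1)*(-3*v^3 - 10*v^2 - v - 4)/(-v^2 + v)^2 + (-9*v^2 - 20*v - 1)/(-v^2 + v) = (3*v^4 - 6*v^3 - 11*v^2 - 8*v + 4)/(v^2*(v^2 - 2*v + 1))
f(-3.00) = 0.83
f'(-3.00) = 2.32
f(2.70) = 30.21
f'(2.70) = -2.68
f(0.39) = -25.59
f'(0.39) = -19.08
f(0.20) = -28.90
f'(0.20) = 74.88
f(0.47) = -28.06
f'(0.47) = -42.97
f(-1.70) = 3.59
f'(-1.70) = 1.91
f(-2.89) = 1.09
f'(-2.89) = 2.29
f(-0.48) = 7.73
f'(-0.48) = 12.14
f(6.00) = 33.93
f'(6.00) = 2.39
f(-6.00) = -6.90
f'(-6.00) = 2.74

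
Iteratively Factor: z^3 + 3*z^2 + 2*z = (z + 2)*(z^2 + z) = z*(z + 2)*(z + 1)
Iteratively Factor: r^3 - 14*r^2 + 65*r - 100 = (r - 5)*(r^2 - 9*r + 20) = (r - 5)^2*(r - 4)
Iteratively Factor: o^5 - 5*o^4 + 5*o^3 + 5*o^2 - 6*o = (o - 3)*(o^4 - 2*o^3 - o^2 + 2*o) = (o - 3)*(o - 2)*(o^3 - o) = (o - 3)*(o - 2)*(o - 1)*(o^2 + o) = o*(o - 3)*(o - 2)*(o - 1)*(o + 1)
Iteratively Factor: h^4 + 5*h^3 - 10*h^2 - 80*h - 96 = (h + 3)*(h^3 + 2*h^2 - 16*h - 32) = (h - 4)*(h + 3)*(h^2 + 6*h + 8) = (h - 4)*(h + 3)*(h + 4)*(h + 2)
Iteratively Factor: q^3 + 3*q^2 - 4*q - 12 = (q + 2)*(q^2 + q - 6) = (q - 2)*(q + 2)*(q + 3)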